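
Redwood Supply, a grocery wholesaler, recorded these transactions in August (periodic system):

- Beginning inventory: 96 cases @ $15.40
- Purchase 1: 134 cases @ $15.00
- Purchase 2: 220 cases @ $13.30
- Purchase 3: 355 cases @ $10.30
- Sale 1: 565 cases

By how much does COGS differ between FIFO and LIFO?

FIFO COGS: 96 @ $15.40 + 134 @ $15.00 + 220 @ $13.30 + 115 @ $10.30 = $7,598.90
LIFO COGS: 355 @ $10.30 + 210 @ $13.30 = $6,449.50
Difference = |$7,598.90 − $6,449.50| = $1,149.40

$1,149.40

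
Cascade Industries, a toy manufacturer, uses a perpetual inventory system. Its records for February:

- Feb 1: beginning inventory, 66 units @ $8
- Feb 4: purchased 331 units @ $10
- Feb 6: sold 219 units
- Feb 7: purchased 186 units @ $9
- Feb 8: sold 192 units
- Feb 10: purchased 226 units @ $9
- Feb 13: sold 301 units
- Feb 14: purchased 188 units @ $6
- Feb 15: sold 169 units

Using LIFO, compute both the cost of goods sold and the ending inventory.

Feb 6, 219 sold [LIFO — newest first]: 219 @ $10 = $2,190
Feb 8, 192 sold [LIFO — newest first]: 186 @ $9 + 6 @ $10 = $1,734
Feb 13, 301 sold [LIFO — newest first]: 226 @ $9 + 75 @ $10 = $2,784
Feb 15, 169 sold [LIFO — newest first]: 169 @ $6 = $1,014
Total COGS = $2,190 + $1,734 + $2,784 + $1,014 = $7,722
Ending inventory: 66 @ $8 + 31 @ $10 + 19 @ $6 = $952

COGS = $7,722; ending inventory = $952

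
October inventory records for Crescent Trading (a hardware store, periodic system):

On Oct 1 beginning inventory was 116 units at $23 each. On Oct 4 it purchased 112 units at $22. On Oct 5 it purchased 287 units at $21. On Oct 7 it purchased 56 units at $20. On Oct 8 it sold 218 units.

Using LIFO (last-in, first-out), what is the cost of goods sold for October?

Oct 8, 218 sold [LIFO — newest first]: 56 @ $20 + 162 @ $21 = $4,522
Ending inventory: 116 @ $23 + 112 @ $22 + 125 @ $21 = $7,757

COGS = $4,522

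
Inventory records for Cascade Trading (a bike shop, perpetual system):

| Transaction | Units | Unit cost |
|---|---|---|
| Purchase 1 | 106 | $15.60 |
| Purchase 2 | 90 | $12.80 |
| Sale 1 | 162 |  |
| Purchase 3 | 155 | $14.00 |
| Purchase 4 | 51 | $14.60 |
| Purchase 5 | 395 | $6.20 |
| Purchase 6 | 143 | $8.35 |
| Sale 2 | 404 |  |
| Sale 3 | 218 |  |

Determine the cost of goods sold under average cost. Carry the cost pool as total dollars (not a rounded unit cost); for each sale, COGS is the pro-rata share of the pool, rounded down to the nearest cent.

After Purchase 1: 106 on hand, pool $1,653.60 (≈ $15.6000 each)
After Purchase 2: 196 on hand, pool $2,805.60 (≈ $14.3143 each)
Sale 1, sell 162: 162/196 × $2,805.60 → $2,318.91
After Purchase 3: 189 on hand, pool $2,656.69 (≈ $14.0566 each)
After Purchase 4: 240 on hand, pool $3,401.29 (≈ $14.1720 each)
After Purchase 5: 635 on hand, pool $5,850.29 (≈ $9.2131 each)
After Purchase 6: 778 on hand, pool $7,044.34 (≈ $9.0544 each)
Sale 2, sell 404: 404/778 × $7,044.34 → $3,657.98
Sale 3, sell 218: 218/374 × $3,386.36 → $1,973.86
Total COGS = $2,318.91 + $3,657.98 + $1,973.86 = $7,950.75
Ending inventory (cost pool remaining) = $1,412.50
Check: goods available $9,363.25 = COGS $7,950.75 + ending $1,412.50

COGS = $7,950.75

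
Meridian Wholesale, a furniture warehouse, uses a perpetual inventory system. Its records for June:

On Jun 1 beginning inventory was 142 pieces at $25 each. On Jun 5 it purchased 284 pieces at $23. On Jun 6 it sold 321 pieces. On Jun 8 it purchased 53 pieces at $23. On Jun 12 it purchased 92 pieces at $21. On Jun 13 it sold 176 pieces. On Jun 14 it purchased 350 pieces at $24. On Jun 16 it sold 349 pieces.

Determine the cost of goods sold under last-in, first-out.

COGS = $19,759

Jun 6, 321 sold [LIFO — newest first]: 284 @ $23 + 37 @ $25 = $7,457
Jun 13, 176 sold [LIFO — newest first]: 92 @ $21 + 53 @ $23 + 31 @ $25 = $3,926
Jun 16, 349 sold [LIFO — newest first]: 349 @ $24 = $8,376
Total COGS = $7,457 + $3,926 + $8,376 = $19,759
Ending inventory: 74 @ $25 + 1 @ $24 = $1,874
Check: goods available $21,633 = COGS $19,759 + ending $1,874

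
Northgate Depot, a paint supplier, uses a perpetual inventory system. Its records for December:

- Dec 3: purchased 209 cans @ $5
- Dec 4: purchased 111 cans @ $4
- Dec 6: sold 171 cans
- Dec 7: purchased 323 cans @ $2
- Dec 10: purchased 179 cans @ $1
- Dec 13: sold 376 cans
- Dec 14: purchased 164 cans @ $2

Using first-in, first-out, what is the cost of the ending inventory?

Dec 6, 171 sold [FIFO — oldest first]: 171 @ $5 = $855
Dec 13, 376 sold [FIFO — oldest first]: 38 @ $5 + 111 @ $4 + 227 @ $2 = $1,088
Total COGS = $855 + $1,088 = $1,943
Ending inventory: 96 @ $2 + 179 @ $1 + 164 @ $2 = $699

Ending inventory = $699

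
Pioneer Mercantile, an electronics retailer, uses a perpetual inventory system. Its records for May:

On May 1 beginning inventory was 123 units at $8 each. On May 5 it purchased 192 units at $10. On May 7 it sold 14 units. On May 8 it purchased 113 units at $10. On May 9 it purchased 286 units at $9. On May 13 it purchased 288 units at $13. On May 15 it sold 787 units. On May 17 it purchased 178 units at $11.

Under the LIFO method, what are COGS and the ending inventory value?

COGS = $8,588; ending inventory = $3,722

May 7, 14 sold [LIFO — newest first]: 14 @ $10 = $140
May 15, 787 sold [LIFO — newest first]: 288 @ $13 + 286 @ $9 + 113 @ $10 + 100 @ $10 = $8,448
Total COGS = $140 + $8,448 = $8,588
Ending inventory: 123 @ $8 + 78 @ $10 + 178 @ $11 = $3,722
Check: goods available $12,310 = COGS $8,588 + ending $3,722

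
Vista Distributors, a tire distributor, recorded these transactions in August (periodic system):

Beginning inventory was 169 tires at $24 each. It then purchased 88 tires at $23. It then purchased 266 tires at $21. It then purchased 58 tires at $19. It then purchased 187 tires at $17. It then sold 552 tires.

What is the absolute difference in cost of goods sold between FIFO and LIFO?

$1,407

FIFO COGS: 169 @ $24 + 88 @ $23 + 266 @ $21 + 29 @ $19 = $12,217
LIFO COGS: 187 @ $17 + 58 @ $19 + 266 @ $21 + 41 @ $23 = $10,810
Difference = |$12,217 − $10,810| = $1,407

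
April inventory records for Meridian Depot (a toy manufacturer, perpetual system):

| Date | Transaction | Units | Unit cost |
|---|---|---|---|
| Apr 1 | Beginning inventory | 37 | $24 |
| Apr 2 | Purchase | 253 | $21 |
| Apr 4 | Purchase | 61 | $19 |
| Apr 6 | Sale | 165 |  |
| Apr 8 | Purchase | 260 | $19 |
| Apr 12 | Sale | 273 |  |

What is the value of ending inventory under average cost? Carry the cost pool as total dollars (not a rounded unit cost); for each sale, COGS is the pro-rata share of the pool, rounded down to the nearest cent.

Ending inventory = $3,429.04

After Apr 1: 37 on hand, pool $888.00 (≈ $24.0000 each)
After Apr 2: 290 on hand, pool $6,201.00 (≈ $21.3828 each)
After Apr 4: 351 on hand, pool $7,360.00 (≈ $20.9687 each)
Apr 6, sell 165: 165/351 × $7,360.00 → $3,459.82
After Apr 8: 446 on hand, pool $8,840.18 (≈ $19.8210 each)
Apr 12, sell 273: 273/446 × $8,840.18 → $5,411.14
Total COGS = $3,459.82 + $5,411.14 = $8,870.96
Ending inventory (cost pool remaining) = $3,429.04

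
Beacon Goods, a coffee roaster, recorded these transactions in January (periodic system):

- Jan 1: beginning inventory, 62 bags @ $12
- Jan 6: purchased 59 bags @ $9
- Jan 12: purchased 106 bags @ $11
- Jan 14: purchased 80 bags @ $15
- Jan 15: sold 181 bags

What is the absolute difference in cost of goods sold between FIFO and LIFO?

$376

FIFO COGS: 62 @ $12 + 59 @ $9 + 60 @ $11 = $1,935
LIFO COGS: 80 @ $15 + 101 @ $11 = $2,311
Difference = |$1,935 − $2,311| = $376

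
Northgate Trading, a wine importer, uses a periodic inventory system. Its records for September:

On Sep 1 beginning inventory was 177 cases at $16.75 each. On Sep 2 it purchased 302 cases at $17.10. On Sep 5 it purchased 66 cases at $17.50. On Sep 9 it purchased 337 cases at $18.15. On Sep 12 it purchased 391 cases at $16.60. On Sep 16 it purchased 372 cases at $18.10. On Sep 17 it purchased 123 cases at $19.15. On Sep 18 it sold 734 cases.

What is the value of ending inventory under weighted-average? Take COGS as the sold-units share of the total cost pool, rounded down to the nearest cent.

Ending inventory = $18,118.25

Sep 18, sell 734: 734/1768 × $30,979.75 → $12,861.50
Ending inventory (cost pool remaining) = $18,118.25
Check: goods available $30,979.75 = COGS $12,861.50 + ending $18,118.25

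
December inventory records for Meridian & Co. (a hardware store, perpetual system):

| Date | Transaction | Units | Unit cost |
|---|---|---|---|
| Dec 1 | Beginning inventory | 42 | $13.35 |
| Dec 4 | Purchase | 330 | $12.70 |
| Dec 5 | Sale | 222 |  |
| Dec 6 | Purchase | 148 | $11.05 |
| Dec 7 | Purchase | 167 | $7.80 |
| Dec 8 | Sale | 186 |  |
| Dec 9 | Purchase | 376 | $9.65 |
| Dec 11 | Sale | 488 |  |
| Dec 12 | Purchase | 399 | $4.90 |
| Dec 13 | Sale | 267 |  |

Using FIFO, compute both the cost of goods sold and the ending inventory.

COGS = $11,808.10; ending inventory = $1,465.10

Dec 5, 222 sold [FIFO — oldest first]: 42 @ $13.35 + 180 @ $12.70 = $2,846.70
Dec 8, 186 sold [FIFO — oldest first]: 150 @ $12.70 + 36 @ $11.05 = $2,302.80
Dec 11, 488 sold [FIFO — oldest first]: 112 @ $11.05 + 167 @ $7.80 + 209 @ $9.65 = $4,557.05
Dec 13, 267 sold [FIFO — oldest first]: 167 @ $9.65 + 100 @ $4.90 = $2,101.55
Total COGS = $2,846.70 + $2,302.80 + $4,557.05 + $2,101.55 = $11,808.10
Ending inventory: 299 @ $4.90 = $1,465.10
Check: goods available $13,273.20 = COGS $11,808.10 + ending $1,465.10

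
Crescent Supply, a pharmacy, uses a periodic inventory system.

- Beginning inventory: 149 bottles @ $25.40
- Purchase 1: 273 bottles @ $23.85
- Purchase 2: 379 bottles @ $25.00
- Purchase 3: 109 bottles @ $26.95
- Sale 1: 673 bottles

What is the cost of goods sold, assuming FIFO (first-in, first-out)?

COGS = $16,570.65

Sale 1 (673) [FIFO — oldest first]: 149 @ $25.40 + 273 @ $23.85 + 251 @ $25.00 = $16,570.65
Ending inventory: 128 @ $25.00 + 109 @ $26.95 = $6,137.55
Check: goods available $22,708.20 = COGS $16,570.65 + ending $6,137.55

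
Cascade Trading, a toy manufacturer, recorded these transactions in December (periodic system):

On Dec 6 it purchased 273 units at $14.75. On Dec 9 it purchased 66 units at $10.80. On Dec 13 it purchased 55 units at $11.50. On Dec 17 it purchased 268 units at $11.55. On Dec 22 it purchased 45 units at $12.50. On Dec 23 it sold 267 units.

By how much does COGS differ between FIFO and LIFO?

FIFO COGS: 267 @ $14.75 = $3,938.25
LIFO COGS: 45 @ $12.50 + 222 @ $11.55 = $3,126.60
Difference = |$3,938.25 − $3,126.60| = $811.65

$811.65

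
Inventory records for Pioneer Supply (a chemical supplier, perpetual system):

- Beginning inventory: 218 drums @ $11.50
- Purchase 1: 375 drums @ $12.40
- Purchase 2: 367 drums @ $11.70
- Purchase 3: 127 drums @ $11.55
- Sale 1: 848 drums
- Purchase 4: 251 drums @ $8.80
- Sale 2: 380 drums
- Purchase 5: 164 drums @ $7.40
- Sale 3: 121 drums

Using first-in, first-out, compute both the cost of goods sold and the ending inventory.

Sale 1 (848) [FIFO — oldest first]: 218 @ $11.50 + 375 @ $12.40 + 255 @ $11.70 = $10,140.50
Sale 2 (380) [FIFO — oldest first]: 112 @ $11.70 + 127 @ $11.55 + 141 @ $8.80 = $4,018.05
Sale 3 (121) [FIFO — oldest first]: 110 @ $8.80 + 11 @ $7.40 = $1,049.40
Total COGS = $10,140.50 + $4,018.05 + $1,049.40 = $15,207.95
Ending inventory: 153 @ $7.40 = $1,132.20

COGS = $15,207.95; ending inventory = $1,132.20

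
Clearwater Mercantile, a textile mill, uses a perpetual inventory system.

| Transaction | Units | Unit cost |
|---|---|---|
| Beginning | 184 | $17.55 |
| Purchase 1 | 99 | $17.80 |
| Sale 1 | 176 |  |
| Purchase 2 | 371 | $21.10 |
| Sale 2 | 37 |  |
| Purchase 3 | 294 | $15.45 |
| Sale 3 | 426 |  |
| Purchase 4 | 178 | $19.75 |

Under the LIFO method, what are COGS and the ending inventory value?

Sale 1 (176) [LIFO — newest first]: 99 @ $17.80 + 77 @ $17.55 = $3,113.55
Sale 2 (37) [LIFO — newest first]: 37 @ $21.10 = $780.70
Sale 3 (426) [LIFO — newest first]: 294 @ $15.45 + 132 @ $21.10 = $7,327.50
Total COGS = $3,113.55 + $780.70 + $7,327.50 = $11,221.75
Ending inventory: 107 @ $17.55 + 202 @ $21.10 + 178 @ $19.75 = $9,655.55

COGS = $11,221.75; ending inventory = $9,655.55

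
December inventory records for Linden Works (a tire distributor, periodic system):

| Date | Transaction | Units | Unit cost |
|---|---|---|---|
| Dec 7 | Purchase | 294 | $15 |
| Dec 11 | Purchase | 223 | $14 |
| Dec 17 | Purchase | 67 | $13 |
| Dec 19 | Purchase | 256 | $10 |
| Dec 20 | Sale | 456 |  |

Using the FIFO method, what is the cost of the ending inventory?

Dec 20, 456 sold [FIFO — oldest first]: 294 @ $15 + 162 @ $14 = $6,678
Ending inventory: 61 @ $14 + 67 @ $13 + 256 @ $10 = $4,285
Check: goods available $10,963 = COGS $6,678 + ending $4,285

Ending inventory = $4,285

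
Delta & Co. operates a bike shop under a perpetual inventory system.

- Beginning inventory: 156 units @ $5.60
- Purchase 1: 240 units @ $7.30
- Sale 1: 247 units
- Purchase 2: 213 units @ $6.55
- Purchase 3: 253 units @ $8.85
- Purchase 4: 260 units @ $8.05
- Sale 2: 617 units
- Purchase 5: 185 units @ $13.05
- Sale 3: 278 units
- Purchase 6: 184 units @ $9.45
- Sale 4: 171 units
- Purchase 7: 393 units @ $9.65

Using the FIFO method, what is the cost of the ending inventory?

Ending inventory = $5,474.55

Sale 1 (247) [FIFO — oldest first]: 156 @ $5.60 + 91 @ $7.30 = $1,537.90
Sale 2 (617) [FIFO — oldest first]: 149 @ $7.30 + 213 @ $6.55 + 253 @ $8.85 + 2 @ $8.05 = $4,738.00
Sale 3 (278) [FIFO — oldest first]: 258 @ $8.05 + 20 @ $13.05 = $2,337.90
Sale 4 (171) [FIFO — oldest first]: 165 @ $13.05 + 6 @ $9.45 = $2,209.95
Total COGS = $1,537.90 + $4,738.00 + $2,337.90 + $2,209.95 = $10,823.75
Ending inventory: 178 @ $9.45 + 393 @ $9.65 = $5,474.55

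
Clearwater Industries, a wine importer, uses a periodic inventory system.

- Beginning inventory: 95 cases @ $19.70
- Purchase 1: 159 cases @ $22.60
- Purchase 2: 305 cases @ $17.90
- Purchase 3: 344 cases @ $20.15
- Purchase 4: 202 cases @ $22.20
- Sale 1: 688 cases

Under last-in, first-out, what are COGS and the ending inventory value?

Sale 1 (688) [LIFO — newest first]: 202 @ $22.20 + 344 @ $20.15 + 142 @ $17.90 = $13,957.80
Ending inventory: 95 @ $19.70 + 159 @ $22.60 + 163 @ $17.90 = $8,382.60

COGS = $13,957.80; ending inventory = $8,382.60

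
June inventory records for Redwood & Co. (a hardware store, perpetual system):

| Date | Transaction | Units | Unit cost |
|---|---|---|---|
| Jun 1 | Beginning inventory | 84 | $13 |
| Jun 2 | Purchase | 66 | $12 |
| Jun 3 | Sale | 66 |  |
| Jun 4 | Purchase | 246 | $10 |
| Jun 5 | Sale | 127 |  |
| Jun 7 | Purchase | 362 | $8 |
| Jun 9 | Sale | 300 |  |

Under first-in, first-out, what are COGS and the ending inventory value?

COGS = $5,120; ending inventory = $2,120

Jun 3, 66 sold [FIFO — oldest first]: 66 @ $13 = $858
Jun 5, 127 sold [FIFO — oldest first]: 18 @ $13 + 66 @ $12 + 43 @ $10 = $1,456
Jun 9, 300 sold [FIFO — oldest first]: 203 @ $10 + 97 @ $8 = $2,806
Total COGS = $858 + $1,456 + $2,806 = $5,120
Ending inventory: 265 @ $8 = $2,120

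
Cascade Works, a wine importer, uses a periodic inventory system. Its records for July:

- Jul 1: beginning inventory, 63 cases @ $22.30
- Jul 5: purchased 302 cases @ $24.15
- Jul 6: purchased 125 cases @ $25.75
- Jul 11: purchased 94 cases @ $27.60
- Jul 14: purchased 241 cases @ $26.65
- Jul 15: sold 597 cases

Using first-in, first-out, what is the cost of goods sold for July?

COGS = $14,857.80

Jul 15, 597 sold [FIFO — oldest first]: 63 @ $22.30 + 302 @ $24.15 + 125 @ $25.75 + 94 @ $27.60 + 13 @ $26.65 = $14,857.80
Ending inventory: 228 @ $26.65 = $6,076.20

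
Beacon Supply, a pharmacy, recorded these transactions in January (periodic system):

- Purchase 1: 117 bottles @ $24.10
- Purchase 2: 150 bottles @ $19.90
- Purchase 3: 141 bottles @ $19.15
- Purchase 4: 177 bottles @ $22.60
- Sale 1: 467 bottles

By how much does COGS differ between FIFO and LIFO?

FIFO COGS: 117 @ $24.10 + 150 @ $19.90 + 141 @ $19.15 + 59 @ $22.60 = $9,838.25
LIFO COGS: 177 @ $22.60 + 141 @ $19.15 + 149 @ $19.90 = $9,665.45
Difference = |$9,838.25 − $9,665.45| = $172.80

$172.80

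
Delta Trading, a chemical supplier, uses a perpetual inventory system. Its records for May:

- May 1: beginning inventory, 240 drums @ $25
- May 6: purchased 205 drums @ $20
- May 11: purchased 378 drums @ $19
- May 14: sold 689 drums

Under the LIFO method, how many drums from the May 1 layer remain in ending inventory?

134

May 14, 689 sold [LIFO — newest first]: 378 @ $19 + 205 @ $20 + 106 @ $25 = $13,932
Ending inventory: 134 @ $25 = $3,350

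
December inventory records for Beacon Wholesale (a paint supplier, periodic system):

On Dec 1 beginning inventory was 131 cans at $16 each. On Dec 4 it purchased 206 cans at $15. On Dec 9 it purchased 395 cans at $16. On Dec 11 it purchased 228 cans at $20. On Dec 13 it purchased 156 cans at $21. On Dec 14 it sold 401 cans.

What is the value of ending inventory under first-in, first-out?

Dec 14, 401 sold [FIFO — oldest first]: 131 @ $16 + 206 @ $15 + 64 @ $16 = $6,210
Ending inventory: 331 @ $16 + 228 @ $20 + 156 @ $21 = $13,132

Ending inventory = $13,132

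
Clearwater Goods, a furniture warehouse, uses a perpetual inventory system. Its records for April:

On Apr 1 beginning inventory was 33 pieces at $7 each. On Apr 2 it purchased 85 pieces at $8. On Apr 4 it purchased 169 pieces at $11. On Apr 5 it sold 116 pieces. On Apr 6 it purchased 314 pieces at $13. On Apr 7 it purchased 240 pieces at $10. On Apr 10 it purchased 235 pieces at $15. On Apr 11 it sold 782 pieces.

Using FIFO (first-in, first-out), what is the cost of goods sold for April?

Apr 5, 116 sold [FIFO — oldest first]: 33 @ $7 + 83 @ $8 = $895
Apr 11, 782 sold [FIFO — oldest first]: 2 @ $8 + 169 @ $11 + 314 @ $13 + 240 @ $10 + 57 @ $15 = $9,212
Total COGS = $895 + $9,212 = $10,107
Ending inventory: 178 @ $15 = $2,670

COGS = $10,107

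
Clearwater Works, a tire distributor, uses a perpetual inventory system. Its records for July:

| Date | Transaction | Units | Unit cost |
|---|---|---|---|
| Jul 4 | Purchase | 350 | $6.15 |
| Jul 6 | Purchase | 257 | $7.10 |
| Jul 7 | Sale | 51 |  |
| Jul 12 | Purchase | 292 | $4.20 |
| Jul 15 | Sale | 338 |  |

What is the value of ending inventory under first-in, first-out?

Ending inventory = $2,774.20

Jul 7, 51 sold [FIFO — oldest first]: 51 @ $6.15 = $313.65
Jul 15, 338 sold [FIFO — oldest first]: 299 @ $6.15 + 39 @ $7.10 = $2,115.75
Total COGS = $313.65 + $2,115.75 = $2,429.40
Ending inventory: 218 @ $7.10 + 292 @ $4.20 = $2,774.20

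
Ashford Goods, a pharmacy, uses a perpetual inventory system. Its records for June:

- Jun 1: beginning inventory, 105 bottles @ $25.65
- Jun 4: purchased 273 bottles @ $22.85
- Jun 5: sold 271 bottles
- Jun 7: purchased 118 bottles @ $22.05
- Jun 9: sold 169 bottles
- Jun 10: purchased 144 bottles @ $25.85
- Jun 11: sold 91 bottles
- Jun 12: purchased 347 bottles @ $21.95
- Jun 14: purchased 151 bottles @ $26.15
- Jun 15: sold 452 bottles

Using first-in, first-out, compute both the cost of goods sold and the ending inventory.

COGS = $22,784.45; ending inventory = $4,036.45

Jun 5, 271 sold [FIFO — oldest first]: 105 @ $25.65 + 166 @ $22.85 = $6,486.35
Jun 9, 169 sold [FIFO — oldest first]: 107 @ $22.85 + 62 @ $22.05 = $3,812.05
Jun 11, 91 sold [FIFO — oldest first]: 56 @ $22.05 + 35 @ $25.85 = $2,139.55
Jun 15, 452 sold [FIFO — oldest first]: 109 @ $25.85 + 343 @ $21.95 = $10,346.50
Total COGS = $6,486.35 + $3,812.05 + $2,139.55 + $10,346.50 = $22,784.45
Ending inventory: 4 @ $21.95 + 151 @ $26.15 = $4,036.45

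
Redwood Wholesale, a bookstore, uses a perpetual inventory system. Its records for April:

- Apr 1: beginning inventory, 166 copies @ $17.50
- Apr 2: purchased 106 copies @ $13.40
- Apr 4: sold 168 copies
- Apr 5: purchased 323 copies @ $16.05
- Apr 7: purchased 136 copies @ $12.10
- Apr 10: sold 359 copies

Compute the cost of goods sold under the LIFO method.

COGS = $7,730.15

Apr 4, 168 sold [LIFO — newest first]: 106 @ $13.40 + 62 @ $17.50 = $2,505.40
Apr 10, 359 sold [LIFO — newest first]: 136 @ $12.10 + 223 @ $16.05 = $5,224.75
Total COGS = $2,505.40 + $5,224.75 = $7,730.15
Ending inventory: 104 @ $17.50 + 100 @ $16.05 = $3,425.00
Check: goods available $11,155.15 = COGS $7,730.15 + ending $3,425.00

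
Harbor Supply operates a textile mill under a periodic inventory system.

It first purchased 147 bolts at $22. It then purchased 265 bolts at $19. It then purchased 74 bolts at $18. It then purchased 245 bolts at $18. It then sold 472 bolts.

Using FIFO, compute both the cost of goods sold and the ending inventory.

COGS = $9,349; ending inventory = $4,662

Sale 1 (472) [FIFO — oldest first]: 147 @ $22 + 265 @ $19 + 60 @ $18 = $9,349
Ending inventory: 14 @ $18 + 245 @ $18 = $4,662
Check: goods available $14,011 = COGS $9,349 + ending $4,662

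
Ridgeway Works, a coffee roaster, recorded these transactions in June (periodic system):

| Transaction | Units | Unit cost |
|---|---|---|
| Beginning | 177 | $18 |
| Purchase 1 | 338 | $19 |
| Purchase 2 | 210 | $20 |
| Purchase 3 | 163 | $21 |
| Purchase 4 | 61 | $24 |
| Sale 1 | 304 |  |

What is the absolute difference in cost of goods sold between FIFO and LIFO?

$888

FIFO COGS: 177 @ $18 + 127 @ $19 = $5,599
LIFO COGS: 61 @ $24 + 163 @ $21 + 80 @ $20 = $6,487
Difference = |$5,599 − $6,487| = $888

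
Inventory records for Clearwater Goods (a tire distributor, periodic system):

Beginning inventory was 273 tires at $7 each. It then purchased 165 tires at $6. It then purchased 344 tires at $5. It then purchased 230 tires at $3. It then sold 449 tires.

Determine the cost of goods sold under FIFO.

COGS = $2,956

Sale 1 (449) [FIFO — oldest first]: 273 @ $7 + 165 @ $6 + 11 @ $5 = $2,956
Ending inventory: 333 @ $5 + 230 @ $3 = $2,355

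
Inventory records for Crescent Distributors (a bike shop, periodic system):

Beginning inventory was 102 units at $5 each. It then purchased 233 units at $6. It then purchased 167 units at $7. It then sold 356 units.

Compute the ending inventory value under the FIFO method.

Sale 1 (356) [FIFO — oldest first]: 102 @ $5 + 233 @ $6 + 21 @ $7 = $2,055
Ending inventory: 146 @ $7 = $1,022

Ending inventory = $1,022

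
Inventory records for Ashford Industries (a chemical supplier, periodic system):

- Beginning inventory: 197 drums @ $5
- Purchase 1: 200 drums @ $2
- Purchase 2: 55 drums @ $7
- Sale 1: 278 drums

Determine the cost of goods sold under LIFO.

Sale 1 (278) [LIFO — newest first]: 55 @ $7 + 200 @ $2 + 23 @ $5 = $900
Ending inventory: 174 @ $5 = $870

COGS = $900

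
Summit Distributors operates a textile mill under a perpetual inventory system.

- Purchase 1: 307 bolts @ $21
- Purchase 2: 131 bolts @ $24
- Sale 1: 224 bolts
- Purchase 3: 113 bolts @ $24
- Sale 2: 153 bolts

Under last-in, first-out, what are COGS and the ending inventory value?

Sale 1 (224) [LIFO — newest first]: 131 @ $24 + 93 @ $21 = $5,097
Sale 2 (153) [LIFO — newest first]: 113 @ $24 + 40 @ $21 = $3,552
Total COGS = $5,097 + $3,552 = $8,649
Ending inventory: 174 @ $21 = $3,654
Check: goods available $12,303 = COGS $8,649 + ending $3,654

COGS = $8,649; ending inventory = $3,654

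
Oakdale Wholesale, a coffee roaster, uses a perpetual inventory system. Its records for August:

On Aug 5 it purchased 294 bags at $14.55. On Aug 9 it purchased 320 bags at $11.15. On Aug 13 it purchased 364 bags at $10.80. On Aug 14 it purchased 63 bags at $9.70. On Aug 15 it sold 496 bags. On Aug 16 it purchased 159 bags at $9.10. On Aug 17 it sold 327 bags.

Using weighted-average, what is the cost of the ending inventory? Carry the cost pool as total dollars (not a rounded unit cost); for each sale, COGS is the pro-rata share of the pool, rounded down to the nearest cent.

After Aug 5: 294 on hand, pool $4,277.70 (≈ $14.5500 each)
After Aug 9: 614 on hand, pool $7,845.70 (≈ $12.7780 each)
After Aug 13: 978 on hand, pool $11,776.90 (≈ $12.0418 each)
After Aug 14: 1041 on hand, pool $12,388.00 (≈ $11.9001 each)
Aug 15, sell 496: 496/1041 × $12,388.00 → $5,902.44
After Aug 16: 704 on hand, pool $7,932.46 (≈ $11.2677 each)
Aug 17, sell 327: 327/704 × $7,932.46 → $3,684.53
Total COGS = $5,902.44 + $3,684.53 = $9,586.97
Ending inventory (cost pool remaining) = $4,247.93
Check: goods available $13,834.90 = COGS $9,586.97 + ending $4,247.93

Ending inventory = $4,247.93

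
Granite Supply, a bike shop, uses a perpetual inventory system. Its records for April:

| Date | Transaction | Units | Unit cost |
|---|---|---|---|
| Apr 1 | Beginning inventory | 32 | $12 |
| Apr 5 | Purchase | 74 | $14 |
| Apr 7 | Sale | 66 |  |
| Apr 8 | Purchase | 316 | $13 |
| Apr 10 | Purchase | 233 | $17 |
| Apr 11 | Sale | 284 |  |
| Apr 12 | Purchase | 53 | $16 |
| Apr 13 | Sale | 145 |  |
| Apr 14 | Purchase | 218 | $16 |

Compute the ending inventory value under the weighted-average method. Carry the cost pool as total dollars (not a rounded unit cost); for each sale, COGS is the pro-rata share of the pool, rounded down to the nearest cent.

After Apr 1: 32 on hand, pool $384.00 (≈ $12.0000 each)
After Apr 5: 106 on hand, pool $1,420.00 (≈ $13.3962 each)
Apr 7, sell 66: 66/106 × $1,420.00 → $884.15
After Apr 8: 356 on hand, pool $4,643.85 (≈ $13.0445 each)
After Apr 10: 589 on hand, pool $8,604.85 (≈ $14.6093 each)
Apr 11, sell 284: 284/589 × $8,604.85 → $4,149.02
After Apr 12: 358 on hand, pool $5,303.83 (≈ $14.8152 each)
Apr 13, sell 145: 145/358 × $5,303.83 → $2,148.19
After Apr 14: 431 on hand, pool $6,643.64 (≈ $15.4145 each)
Total COGS = $884.15 + $4,149.02 + $2,148.19 = $7,181.36
Ending inventory (cost pool remaining) = $6,643.64

Ending inventory = $6,643.64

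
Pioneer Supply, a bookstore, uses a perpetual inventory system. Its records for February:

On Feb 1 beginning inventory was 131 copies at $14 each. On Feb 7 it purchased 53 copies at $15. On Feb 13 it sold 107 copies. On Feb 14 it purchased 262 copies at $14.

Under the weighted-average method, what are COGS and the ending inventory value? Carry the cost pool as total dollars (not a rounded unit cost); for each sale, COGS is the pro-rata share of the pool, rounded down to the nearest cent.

COGS = $1,528.82; ending inventory = $4,768.18

After Feb 1: 131 on hand, pool $1,834.00 (≈ $14.0000 each)
After Feb 7: 184 on hand, pool $2,629.00 (≈ $14.2880 each)
Feb 13, sell 107: 107/184 × $2,629.00 → $1,528.82
After Feb 14: 339 on hand, pool $4,768.18 (≈ $14.0654 each)
Ending inventory (cost pool remaining) = $4,768.18
Check: goods available $6,297.00 = COGS $1,528.82 + ending $4,768.18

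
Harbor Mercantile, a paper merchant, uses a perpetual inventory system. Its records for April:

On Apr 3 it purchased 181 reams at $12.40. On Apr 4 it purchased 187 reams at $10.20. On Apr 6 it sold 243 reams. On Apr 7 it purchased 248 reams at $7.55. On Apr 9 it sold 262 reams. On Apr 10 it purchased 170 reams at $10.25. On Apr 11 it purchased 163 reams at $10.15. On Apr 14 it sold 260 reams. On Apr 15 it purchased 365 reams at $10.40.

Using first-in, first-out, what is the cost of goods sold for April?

Apr 6, 243 sold [FIFO — oldest first]: 181 @ $12.40 + 62 @ $10.20 = $2,876.80
Apr 9, 262 sold [FIFO — oldest first]: 125 @ $10.20 + 137 @ $7.55 = $2,309.35
Apr 14, 260 sold [FIFO — oldest first]: 111 @ $7.55 + 149 @ $10.25 = $2,365.30
Total COGS = $2,876.80 + $2,309.35 + $2,365.30 = $7,551.45
Ending inventory: 21 @ $10.25 + 163 @ $10.15 + 365 @ $10.40 = $5,665.70

COGS = $7,551.45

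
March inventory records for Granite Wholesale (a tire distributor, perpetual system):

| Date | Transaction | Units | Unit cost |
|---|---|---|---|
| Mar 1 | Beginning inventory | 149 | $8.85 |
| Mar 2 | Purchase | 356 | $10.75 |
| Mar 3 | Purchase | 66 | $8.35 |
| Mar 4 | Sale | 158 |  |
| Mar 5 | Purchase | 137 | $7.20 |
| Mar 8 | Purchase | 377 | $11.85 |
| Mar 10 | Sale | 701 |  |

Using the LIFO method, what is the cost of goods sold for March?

COGS = $9,004.20

Mar 4, 158 sold [LIFO — newest first]: 66 @ $8.35 + 92 @ $10.75 = $1,540.10
Mar 10, 701 sold [LIFO — newest first]: 377 @ $11.85 + 137 @ $7.20 + 187 @ $10.75 = $7,464.10
Total COGS = $1,540.10 + $7,464.10 = $9,004.20
Ending inventory: 149 @ $8.85 + 77 @ $10.75 = $2,146.40
Check: goods available $11,150.60 = COGS $9,004.20 + ending $2,146.40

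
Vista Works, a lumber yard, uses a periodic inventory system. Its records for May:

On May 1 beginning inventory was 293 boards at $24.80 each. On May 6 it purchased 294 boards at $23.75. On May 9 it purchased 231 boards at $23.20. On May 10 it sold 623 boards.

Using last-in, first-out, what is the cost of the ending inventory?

Ending inventory = $4,836.00

May 10, 623 sold [LIFO — newest first]: 231 @ $23.20 + 294 @ $23.75 + 98 @ $24.80 = $14,772.10
Ending inventory: 195 @ $24.80 = $4,836.00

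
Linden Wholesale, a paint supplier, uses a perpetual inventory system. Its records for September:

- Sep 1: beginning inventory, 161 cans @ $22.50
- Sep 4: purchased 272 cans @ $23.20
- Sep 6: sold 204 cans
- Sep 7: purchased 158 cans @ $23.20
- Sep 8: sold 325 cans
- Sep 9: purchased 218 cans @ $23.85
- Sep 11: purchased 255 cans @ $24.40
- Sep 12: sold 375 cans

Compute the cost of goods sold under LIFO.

Sep 6, 204 sold [LIFO — newest first]: 204 @ $23.20 = $4,732.80
Sep 8, 325 sold [LIFO — newest first]: 158 @ $23.20 + 68 @ $23.20 + 99 @ $22.50 = $7,470.70
Sep 12, 375 sold [LIFO — newest first]: 255 @ $24.40 + 120 @ $23.85 = $9,084.00
Total COGS = $4,732.80 + $7,470.70 + $9,084.00 = $21,287.50
Ending inventory: 62 @ $22.50 + 98 @ $23.85 = $3,732.30

COGS = $21,287.50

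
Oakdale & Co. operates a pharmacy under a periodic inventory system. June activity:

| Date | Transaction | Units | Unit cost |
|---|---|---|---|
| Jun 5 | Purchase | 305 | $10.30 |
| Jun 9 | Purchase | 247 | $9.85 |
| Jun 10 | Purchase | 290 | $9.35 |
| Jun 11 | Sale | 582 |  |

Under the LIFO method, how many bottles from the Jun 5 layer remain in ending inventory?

260

Jun 11, 582 sold [LIFO — newest first]: 290 @ $9.35 + 247 @ $9.85 + 45 @ $10.30 = $5,607.95
Ending inventory: 260 @ $10.30 = $2,678.00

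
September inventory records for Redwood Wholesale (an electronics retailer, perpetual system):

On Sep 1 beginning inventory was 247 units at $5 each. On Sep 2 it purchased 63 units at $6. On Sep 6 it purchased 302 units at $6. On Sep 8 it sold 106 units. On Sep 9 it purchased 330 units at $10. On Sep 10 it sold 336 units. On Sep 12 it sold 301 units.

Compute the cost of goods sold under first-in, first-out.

Sep 8, 106 sold [FIFO — oldest first]: 106 @ $5 = $530
Sep 10, 336 sold [FIFO — oldest first]: 141 @ $5 + 63 @ $6 + 132 @ $6 = $1,875
Sep 12, 301 sold [FIFO — oldest first]: 170 @ $6 + 131 @ $10 = $2,330
Total COGS = $530 + $1,875 + $2,330 = $4,735
Ending inventory: 199 @ $10 = $1,990

COGS = $4,735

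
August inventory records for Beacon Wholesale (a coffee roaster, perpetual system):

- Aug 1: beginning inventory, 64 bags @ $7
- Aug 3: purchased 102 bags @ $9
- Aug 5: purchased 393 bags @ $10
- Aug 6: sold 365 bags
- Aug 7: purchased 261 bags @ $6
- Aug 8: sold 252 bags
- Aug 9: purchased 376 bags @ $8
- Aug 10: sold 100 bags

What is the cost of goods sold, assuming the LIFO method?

Aug 6, 365 sold [LIFO — newest first]: 365 @ $10 = $3,650
Aug 8, 252 sold [LIFO — newest first]: 252 @ $6 = $1,512
Aug 10, 100 sold [LIFO — newest first]: 100 @ $8 = $800
Total COGS = $3,650 + $1,512 + $800 = $5,962
Ending inventory: 64 @ $7 + 102 @ $9 + 28 @ $10 + 9 @ $6 + 276 @ $8 = $3,908

COGS = $5,962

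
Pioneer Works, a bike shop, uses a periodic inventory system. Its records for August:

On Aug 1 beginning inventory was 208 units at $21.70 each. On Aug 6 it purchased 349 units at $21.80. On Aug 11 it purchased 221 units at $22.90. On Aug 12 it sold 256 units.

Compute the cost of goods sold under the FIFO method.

COGS = $5,560.00

Aug 12, 256 sold [FIFO — oldest first]: 208 @ $21.70 + 48 @ $21.80 = $5,560.00
Ending inventory: 301 @ $21.80 + 221 @ $22.90 = $11,622.70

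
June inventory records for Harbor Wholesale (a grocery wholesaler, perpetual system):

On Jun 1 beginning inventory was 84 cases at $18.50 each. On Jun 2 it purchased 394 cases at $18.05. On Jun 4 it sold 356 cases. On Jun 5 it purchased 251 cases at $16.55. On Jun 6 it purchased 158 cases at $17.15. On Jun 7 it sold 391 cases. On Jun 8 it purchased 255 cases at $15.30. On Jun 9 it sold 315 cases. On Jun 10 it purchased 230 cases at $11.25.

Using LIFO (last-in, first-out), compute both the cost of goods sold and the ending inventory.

COGS = $17,950.95; ending inventory = $4,067.50

Jun 4, 356 sold [LIFO — newest first]: 356 @ $18.05 = $6,425.80
Jun 7, 391 sold [LIFO — newest first]: 158 @ $17.15 + 233 @ $16.55 = $6,565.85
Jun 9, 315 sold [LIFO — newest first]: 255 @ $15.30 + 18 @ $16.55 + 38 @ $18.05 + 4 @ $18.50 = $4,959.30
Total COGS = $6,425.80 + $6,565.85 + $4,959.30 = $17,950.95
Ending inventory: 80 @ $18.50 + 230 @ $11.25 = $4,067.50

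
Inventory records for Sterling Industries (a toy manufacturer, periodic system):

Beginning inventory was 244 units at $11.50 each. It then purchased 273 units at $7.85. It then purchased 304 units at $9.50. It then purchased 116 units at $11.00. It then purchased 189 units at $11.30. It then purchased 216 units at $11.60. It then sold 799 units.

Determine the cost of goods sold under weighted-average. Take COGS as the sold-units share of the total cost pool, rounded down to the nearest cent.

COGS = $8,189.06

Sale 1, sell 799: 799/1342 × $13,754.35 → $8,189.06
Ending inventory (cost pool remaining) = $5,565.29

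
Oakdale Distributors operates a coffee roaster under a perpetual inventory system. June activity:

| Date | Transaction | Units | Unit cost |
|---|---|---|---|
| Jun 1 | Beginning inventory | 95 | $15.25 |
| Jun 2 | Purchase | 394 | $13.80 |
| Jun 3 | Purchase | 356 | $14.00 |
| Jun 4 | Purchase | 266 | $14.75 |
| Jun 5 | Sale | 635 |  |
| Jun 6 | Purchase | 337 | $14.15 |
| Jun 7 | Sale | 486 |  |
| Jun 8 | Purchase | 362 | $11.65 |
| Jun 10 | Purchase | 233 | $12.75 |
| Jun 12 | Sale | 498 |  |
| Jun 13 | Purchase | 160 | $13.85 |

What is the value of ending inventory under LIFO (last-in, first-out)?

Ending inventory = $7,996.40

Jun 5, 635 sold [LIFO — newest first]: 266 @ $14.75 + 356 @ $14.00 + 13 @ $13.80 = $9,086.90
Jun 7, 486 sold [LIFO — newest first]: 337 @ $14.15 + 149 @ $13.80 = $6,824.75
Jun 12, 498 sold [LIFO — newest first]: 233 @ $12.75 + 265 @ $11.65 = $6,058.00
Total COGS = $9,086.90 + $6,824.75 + $6,058.00 = $21,969.65
Ending inventory: 95 @ $15.25 + 232 @ $13.80 + 97 @ $11.65 + 160 @ $13.85 = $7,996.40
Check: goods available $29,966.05 = COGS $21,969.65 + ending $7,996.40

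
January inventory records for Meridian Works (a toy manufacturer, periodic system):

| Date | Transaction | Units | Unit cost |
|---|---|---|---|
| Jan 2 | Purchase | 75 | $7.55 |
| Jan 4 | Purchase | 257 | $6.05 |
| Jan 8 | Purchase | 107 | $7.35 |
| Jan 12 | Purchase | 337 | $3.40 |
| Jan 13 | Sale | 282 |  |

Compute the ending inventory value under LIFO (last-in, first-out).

Ending inventory = $3,094.55

Jan 13, 282 sold [LIFO — newest first]: 282 @ $3.40 = $958.80
Ending inventory: 75 @ $7.55 + 257 @ $6.05 + 107 @ $7.35 + 55 @ $3.40 = $3,094.55
Check: goods available $4,053.35 = COGS $958.80 + ending $3,094.55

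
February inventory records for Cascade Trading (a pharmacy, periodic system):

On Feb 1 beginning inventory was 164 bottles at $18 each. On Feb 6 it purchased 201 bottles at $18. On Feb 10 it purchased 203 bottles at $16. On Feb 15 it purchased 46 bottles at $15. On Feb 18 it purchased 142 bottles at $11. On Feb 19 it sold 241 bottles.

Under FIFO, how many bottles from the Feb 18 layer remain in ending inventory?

142

Feb 19, 241 sold [FIFO — oldest first]: 164 @ $18 + 77 @ $18 = $4,338
Ending inventory: 124 @ $18 + 203 @ $16 + 46 @ $15 + 142 @ $11 = $7,732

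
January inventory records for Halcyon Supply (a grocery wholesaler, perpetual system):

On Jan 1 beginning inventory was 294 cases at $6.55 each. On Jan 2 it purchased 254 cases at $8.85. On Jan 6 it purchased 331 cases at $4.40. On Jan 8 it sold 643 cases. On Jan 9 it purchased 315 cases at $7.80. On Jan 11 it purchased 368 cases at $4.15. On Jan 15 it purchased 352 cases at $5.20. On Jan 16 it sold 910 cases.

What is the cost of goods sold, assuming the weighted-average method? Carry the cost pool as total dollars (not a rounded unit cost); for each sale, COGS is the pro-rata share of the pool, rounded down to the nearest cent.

COGS = $9,363.75

After Jan 1: 294 on hand, pool $1,925.70 (≈ $6.5500 each)
After Jan 2: 548 on hand, pool $4,173.60 (≈ $7.6161 each)
After Jan 6: 879 on hand, pool $5,630.00 (≈ $6.4050 each)
Jan 8, sell 643: 643/879 × $5,630.00 → $4,118.41
After Jan 9: 551 on hand, pool $3,968.59 (≈ $7.2025 each)
After Jan 11: 919 on hand, pool $5,495.79 (≈ $5.9802 each)
After Jan 15: 1271 on hand, pool $7,326.19 (≈ $5.7641 each)
Jan 16, sell 910: 910/1271 × $7,326.19 → $5,245.34
Total COGS = $4,118.41 + $5,245.34 = $9,363.75
Ending inventory (cost pool remaining) = $2,080.85
Check: goods available $11,444.60 = COGS $9,363.75 + ending $2,080.85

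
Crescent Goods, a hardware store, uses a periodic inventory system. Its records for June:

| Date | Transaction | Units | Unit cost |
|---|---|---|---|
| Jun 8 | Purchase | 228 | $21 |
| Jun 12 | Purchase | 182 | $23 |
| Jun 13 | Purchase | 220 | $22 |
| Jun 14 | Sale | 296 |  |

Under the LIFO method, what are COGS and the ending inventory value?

Jun 14, 296 sold [LIFO — newest first]: 220 @ $22 + 76 @ $23 = $6,588
Ending inventory: 228 @ $21 + 106 @ $23 = $7,226

COGS = $6,588; ending inventory = $7,226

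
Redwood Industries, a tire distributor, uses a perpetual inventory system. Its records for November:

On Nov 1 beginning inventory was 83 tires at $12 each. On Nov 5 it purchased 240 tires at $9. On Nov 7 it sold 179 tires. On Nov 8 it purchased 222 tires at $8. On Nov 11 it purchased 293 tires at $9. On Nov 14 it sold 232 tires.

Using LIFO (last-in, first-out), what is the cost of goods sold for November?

Nov 7, 179 sold [LIFO — newest first]: 179 @ $9 = $1,611
Nov 14, 232 sold [LIFO — newest first]: 232 @ $9 = $2,088
Total COGS = $1,611 + $2,088 = $3,699
Ending inventory: 83 @ $12 + 61 @ $9 + 222 @ $8 + 61 @ $9 = $3,870
Check: goods available $7,569 = COGS $3,699 + ending $3,870

COGS = $3,699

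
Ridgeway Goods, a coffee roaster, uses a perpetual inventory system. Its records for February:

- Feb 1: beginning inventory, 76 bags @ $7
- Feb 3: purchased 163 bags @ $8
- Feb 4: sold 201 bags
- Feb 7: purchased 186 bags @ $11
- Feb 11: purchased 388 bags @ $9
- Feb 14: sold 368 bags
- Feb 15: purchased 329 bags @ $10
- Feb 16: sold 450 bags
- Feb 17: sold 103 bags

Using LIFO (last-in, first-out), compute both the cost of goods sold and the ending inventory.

Feb 4, 201 sold [LIFO — newest first]: 163 @ $8 + 38 @ $7 = $1,570
Feb 14, 368 sold [LIFO — newest first]: 368 @ $9 = $3,312
Feb 16, 450 sold [LIFO — newest first]: 329 @ $10 + 20 @ $9 + 101 @ $11 = $4,581
Feb 17, 103 sold [LIFO — newest first]: 85 @ $11 + 18 @ $7 = $1,061
Total COGS = $1,570 + $3,312 + $4,581 + $1,061 = $10,524
Ending inventory: 20 @ $7 = $140

COGS = $10,524; ending inventory = $140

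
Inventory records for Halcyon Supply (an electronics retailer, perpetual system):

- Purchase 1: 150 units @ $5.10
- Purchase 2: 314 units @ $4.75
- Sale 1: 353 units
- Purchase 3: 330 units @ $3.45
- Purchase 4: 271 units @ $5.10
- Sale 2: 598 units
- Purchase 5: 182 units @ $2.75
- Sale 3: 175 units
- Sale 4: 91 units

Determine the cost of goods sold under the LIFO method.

Sale 1 (353) [LIFO — newest first]: 314 @ $4.75 + 39 @ $5.10 = $1,690.40
Sale 2 (598) [LIFO — newest first]: 271 @ $5.10 + 327 @ $3.45 = $2,510.25
Sale 3 (175) [LIFO — newest first]: 175 @ $2.75 = $481.25
Sale 4 (91) [LIFO — newest first]: 7 @ $2.75 + 3 @ $3.45 + 81 @ $5.10 = $442.70
Total COGS = $1,690.40 + $2,510.25 + $481.25 + $442.70 = $5,124.60
Ending inventory: 30 @ $5.10 = $153.00

COGS = $5,124.60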